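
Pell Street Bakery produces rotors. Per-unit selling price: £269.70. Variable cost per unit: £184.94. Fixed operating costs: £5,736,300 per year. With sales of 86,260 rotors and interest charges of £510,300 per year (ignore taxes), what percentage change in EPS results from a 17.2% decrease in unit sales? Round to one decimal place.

-118.1%

Contribution at this volume is 86,260 × £84.76 = £7,311,397.60.
Subtracting fixed costs: EBIT = £7,311,397.60 − £5,736,300 = £1,575,097.60.
After interest of £510,300.00, pre-tax earnings = £1,064,797.60.
Degree of combined leverage = contribution ÷ (EBIT − I) = £7,311,397.60 ÷ £1,064,797.60 = 6.8665.
%ΔEPS = DCL × %ΔSales = 6.8665 × -17.2% = -118.1%.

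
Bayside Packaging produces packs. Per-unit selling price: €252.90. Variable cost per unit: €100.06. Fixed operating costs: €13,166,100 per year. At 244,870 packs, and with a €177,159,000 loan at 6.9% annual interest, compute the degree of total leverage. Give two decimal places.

Total contribution margin = 244,870 × €152.84 = €37,425,930.80.
Subtracting fixed costs: EBIT = €37,425,930.80 − €13,166,100 = €24,259,830.80. Interest = €12,223,971.00.
DOL = €37,425,930.80 ÷ €24,259,830.80 = 1.5427; DFL = €24,259,830.80 ÷ €12,035,859.80 = 2.0156.
Combined leverage = 1.5427 × 2.0156 = 3.1095.

3.11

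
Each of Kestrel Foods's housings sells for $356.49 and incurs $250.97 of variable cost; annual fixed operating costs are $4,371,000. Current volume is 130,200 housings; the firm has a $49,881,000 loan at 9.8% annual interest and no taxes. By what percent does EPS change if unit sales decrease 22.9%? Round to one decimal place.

At 130,200 units, contribution = 130,200 × $105.52 = $13,738,704.00.
Operating income = contribution − fixed costs = $13,738,704.00 − $4,371,000 = $9,367,704.00.
After interest of $4,888,338.00, pre-tax earnings = $4,479,366.00.
DCL = total CM / (EBIT − I) = $13,738,704.00 / $4,479,366.00 = 3.0671.
%ΔEPS = DCL × %ΔSales = 3.0671 × -22.9% = -70.2%.

-70.2%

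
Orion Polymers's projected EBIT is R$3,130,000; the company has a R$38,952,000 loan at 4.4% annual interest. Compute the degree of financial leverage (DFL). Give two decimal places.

Annual interest charges come to R$1,713,888.00.
DFL = EBIT ÷ (EBIT − I) = R$3,130,000 ÷ (R$3,130,000 − R$1,713,888.00) = R$3,130,000 ÷ R$1,416,112.00 = 2.2103.

2.21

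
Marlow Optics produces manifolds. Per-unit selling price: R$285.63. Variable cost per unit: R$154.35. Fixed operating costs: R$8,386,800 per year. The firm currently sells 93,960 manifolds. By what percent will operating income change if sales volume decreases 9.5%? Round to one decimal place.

-29.7%

Contribution at this volume is 93,960 × R$131.28 = R$12,335,068.80.
Subtracting fixed costs: EBIT = R$12,335,068.80 − R$8,386,800 = R$3,948,268.80.
Degree of operating leverage = R$12,335,068.80 / R$3,948,268.80 = 3.1242.
So EBIT moves 3.1242 × (-9.5%) = -29.7%.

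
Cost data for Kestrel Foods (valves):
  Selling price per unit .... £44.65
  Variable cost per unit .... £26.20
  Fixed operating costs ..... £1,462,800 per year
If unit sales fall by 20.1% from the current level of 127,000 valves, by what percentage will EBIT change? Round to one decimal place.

-53.5%

At 127,000 units, contribution = 127,000 × £18.45 = £2,343,150.00.
Subtracting fixed costs: EBIT = £2,343,150.00 − £1,462,800 = £880,350.00.
Degree of operating leverage = £2,343,150.00 / £880,350.00 = 2.6616.
%ΔEBIT = DOL × %ΔSales = 2.6616 × -20.1% = -53.5%.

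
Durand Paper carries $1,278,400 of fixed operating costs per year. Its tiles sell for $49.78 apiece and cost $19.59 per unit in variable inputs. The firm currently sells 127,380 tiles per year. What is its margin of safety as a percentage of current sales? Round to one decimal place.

66.8%

Unit CM = price − variable cost = $49.78 − $19.59 = $30.19. Break-even units = $1,278,400 ÷ $30.19 = 42,345.15; break-even revenue = 42,345.15 × $49.78 = $2,107,941.44.
Actual sales revenue = 127,380 × $49.78 = $6,340,976.40.
Margin of safety = ($6,340,976.40 − $2,107,941.44) ÷ $6,340,976.40 = 66.8%.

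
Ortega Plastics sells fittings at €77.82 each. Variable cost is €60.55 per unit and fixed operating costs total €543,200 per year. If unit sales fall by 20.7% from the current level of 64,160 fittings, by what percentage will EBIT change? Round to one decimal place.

-40.6%

Total contribution margin = 64,160 × €17.27 = €1,108,043.20.
Subtracting fixed costs: EBIT = €1,108,043.20 − €543,200 = €564,843.20.
So DOL = total CM / EBIT = €1,108,043.20 / €564,843.20 = 1.9617.
%ΔEBIT = DOL × %ΔSales = 1.9617 × -20.7% = -40.6%.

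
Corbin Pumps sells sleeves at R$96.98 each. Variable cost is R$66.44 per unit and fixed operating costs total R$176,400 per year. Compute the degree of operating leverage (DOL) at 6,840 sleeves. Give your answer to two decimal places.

Contribution at this volume is 6,840 × R$30.54 = R$208,893.60.
EBIT = R$208,893.60 − R$176,400 = R$32,493.60.
Degree of operating leverage = R$208,893.60 / R$32,493.60 = 6.4288.

6.43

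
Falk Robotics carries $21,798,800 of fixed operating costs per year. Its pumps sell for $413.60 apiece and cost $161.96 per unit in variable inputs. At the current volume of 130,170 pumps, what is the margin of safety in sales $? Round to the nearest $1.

$18,009,415

Each unit contributes $413.60 − $161.96 = $251.64. Break-even units = $21,798,800 ÷ $251.64 = 86,626.93; break-even revenue = 86,626.93 × $413.60 = $35,828,897.15.
Current sales = 130,170 × $413.60 = $53,838,312.00.
Margin of safety = $53,838,312.00 − $35,828,897.15 = $18,009,415.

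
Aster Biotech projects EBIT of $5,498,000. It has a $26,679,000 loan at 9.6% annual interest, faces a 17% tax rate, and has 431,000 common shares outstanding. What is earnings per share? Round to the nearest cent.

Pre-tax income = $5,498,000 − $2,561,184.00 = $2,936,816.00.
After tax at 17%: net income = $2,936,816.00 × 0.83 = $2,437,557.28.
Per share: $2,437,557.28 / 431,000 shares = $5.66.

$5.66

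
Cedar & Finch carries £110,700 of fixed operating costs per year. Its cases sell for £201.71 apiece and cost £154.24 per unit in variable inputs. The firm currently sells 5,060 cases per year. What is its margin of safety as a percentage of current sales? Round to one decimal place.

Each unit contributes £201.71 − £154.24 = £47.47. Break-even units = £110,700 ÷ £47.47 = 2,332.00; break-even revenue = 2,332.00 × £201.71 = £470,387.55.
Current sales = 5,060 × £201.71 = £1,020,652.60.
Margin of safety = (£1,020,652.60 − £470,387.55) ÷ £1,020,652.60 = 53.9%.

53.9%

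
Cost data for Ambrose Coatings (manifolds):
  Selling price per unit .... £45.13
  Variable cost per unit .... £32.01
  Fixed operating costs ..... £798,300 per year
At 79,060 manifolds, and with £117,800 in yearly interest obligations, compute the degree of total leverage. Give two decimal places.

At 79,060 units, contribution = 79,060 × £13.12 = £1,037,267.20.
Subtracting fixed costs: EBIT = £1,037,267.20 − £798,300 = £238,967.20. Interest = £117,800.00, so EBIT − I = £121,167.20.
DCL = contribution ÷ (EBIT − I) = £1,037,267.20 ÷ £121,167.20 = 8.5606.

8.56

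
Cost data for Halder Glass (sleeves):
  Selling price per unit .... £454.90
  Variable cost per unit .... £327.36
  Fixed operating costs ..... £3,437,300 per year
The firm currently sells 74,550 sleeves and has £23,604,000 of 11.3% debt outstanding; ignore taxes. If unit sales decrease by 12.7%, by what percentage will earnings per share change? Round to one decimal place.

Total contribution margin = 74,550 × £127.54 = £9,508,107.00.
Operating income = contribution − fixed costs = £9,508,107.00 − £3,437,300 = £6,070,807.00.
Interest = £2,667,252.00, so EBIT − I = £3,403,555.00.
DCL = total CM / (EBIT − I) = £9,508,107.00 / £3,403,555.00 = 2.7936.
EPS therefore changes by 2.7936 × (-12.7%) = -35.5%.

-35.5%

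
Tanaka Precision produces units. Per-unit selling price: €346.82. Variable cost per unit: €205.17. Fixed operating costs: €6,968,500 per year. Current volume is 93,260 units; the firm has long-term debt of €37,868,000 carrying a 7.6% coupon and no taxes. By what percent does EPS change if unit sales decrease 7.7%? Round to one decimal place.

Contribution at this volume is 93,260 × €141.65 = €13,210,279.00.
Operating income = contribution − fixed costs = €13,210,279.00 − €6,968,500 = €6,241,779.00.
Interest = €2,877,968.00, so EBIT − I = €3,363,811.00.
Degree of combined leverage = contribution ÷ (EBIT − I) = €13,210,279.00 ÷ €3,363,811.00 = 3.9272.
%ΔEPS = DCL × %ΔSales = 3.9272 × -7.7% = -30.2%.

-30.2%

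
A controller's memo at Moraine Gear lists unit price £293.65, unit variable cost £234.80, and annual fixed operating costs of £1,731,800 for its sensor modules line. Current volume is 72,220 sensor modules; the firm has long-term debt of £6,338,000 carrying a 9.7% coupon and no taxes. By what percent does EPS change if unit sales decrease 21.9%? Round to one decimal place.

Total contribution margin = 72,220 × £58.85 = £4,250,147.00.
EBIT = £4,250,147.00 − £1,731,800 = £2,518,347.00.
After interest of £614,786.00, pre-tax earnings = £1,903,561.00.
DCL = total CM / (EBIT − I) = £4,250,147.00 / £1,903,561.00 = 2.2327.
%ΔEPS = DCL × %ΔSales = 2.2327 × -21.9% = -48.9%.

-48.9%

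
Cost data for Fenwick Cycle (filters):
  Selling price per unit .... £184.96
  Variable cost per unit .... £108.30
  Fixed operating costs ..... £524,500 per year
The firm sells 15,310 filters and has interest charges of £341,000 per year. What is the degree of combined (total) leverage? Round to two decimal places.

3.81

Total contribution margin = 15,310 × £76.66 = £1,173,664.60.
Subtracting fixed costs: EBIT = £1,173,664.60 − £524,500 = £649,164.60. Interest = £341,000.00.
DOL = £1,173,664.60 ÷ £649,164.60 = 1.8080; DFL = £649,164.60 ÷ £308,164.60 = 2.1066.
Combined leverage = 1.8080 × 2.1066 = 3.8087.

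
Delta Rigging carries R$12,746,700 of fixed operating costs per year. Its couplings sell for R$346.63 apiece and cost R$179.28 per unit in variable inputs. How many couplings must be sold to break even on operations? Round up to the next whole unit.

Contribution margin per unit = R$346.63 − R$179.28 = R$167.35.
Break-even volume = fixed costs ÷ CM per unit = R$12,746,700 ÷ R$167.35 = 76,167.91, so 76,168 couplings.

76,168 couplings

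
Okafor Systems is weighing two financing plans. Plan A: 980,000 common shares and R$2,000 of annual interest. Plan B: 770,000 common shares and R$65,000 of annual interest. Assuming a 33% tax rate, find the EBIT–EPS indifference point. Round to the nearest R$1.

At indifference, (EBIT − 2,000)(1 − t)/980,000 = (EBIT − 65,000)(1 − t)/770,000.
Cancelling (1 − t) and cross-multiplying: 770,000·(EBIT − 2,000) = 980,000·(EBIT − 65,000).
Solving, EBIT = (65,000·980,000 − 2,000·770,000) / (980,000 − 770,000) = 62,160,000,000 / 210,000 = 296,000.00.

R$296,000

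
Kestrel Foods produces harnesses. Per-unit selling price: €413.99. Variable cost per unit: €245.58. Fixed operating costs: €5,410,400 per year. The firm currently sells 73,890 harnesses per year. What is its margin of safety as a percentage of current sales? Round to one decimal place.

Each unit contributes €413.99 − €245.58 = €168.41. Break-even units = €5,410,400 ÷ €168.41 = 32,126.36; break-even revenue = 32,126.36 × €413.99 = €13,299,991.07.
Current sales = 73,890 × €413.99 = €30,589,721.10.
Margin of safety = (€30,589,721.10 − €13,299,991.07) ÷ €30,589,721.10 = 56.5%.

56.5%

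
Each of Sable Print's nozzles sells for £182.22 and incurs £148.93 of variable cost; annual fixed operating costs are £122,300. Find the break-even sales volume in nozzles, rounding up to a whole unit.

Each unit contributes £182.22 − £148.93 = £33.29.
Break-even Q = £122,300 / £33.29 = 3,673.78 → 3,674 nozzles.

3,674 nozzles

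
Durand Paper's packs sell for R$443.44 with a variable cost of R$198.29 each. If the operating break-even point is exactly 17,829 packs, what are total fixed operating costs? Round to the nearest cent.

R$4,370,779.35

Unit CM = price − variable cost = R$443.44 − R$198.29 = R$245.15.
Fixed costs = break-even units × CM = 17,829 × R$245.15 = R$4,370,779.35.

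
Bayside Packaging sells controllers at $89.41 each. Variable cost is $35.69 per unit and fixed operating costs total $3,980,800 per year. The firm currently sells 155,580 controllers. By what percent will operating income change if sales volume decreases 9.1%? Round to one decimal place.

-17.4%

At 155,580 units, contribution = 155,580 × $53.72 = $8,357,757.60.
Subtracting fixed costs: EBIT = $8,357,757.60 − $3,980,800 = $4,376,957.60.
Degree of operating leverage = $8,357,757.60 / $4,376,957.60 = 1.9095.
Operating income changes by 1.9095 × -9.1% = -17.4%.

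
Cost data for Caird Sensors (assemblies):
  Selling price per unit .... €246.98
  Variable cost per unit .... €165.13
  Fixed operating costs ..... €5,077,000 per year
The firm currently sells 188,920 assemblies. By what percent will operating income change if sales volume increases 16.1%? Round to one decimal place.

Contribution at this volume is 188,920 × €81.85 = €15,463,102.00.
EBIT = €15,463,102.00 − €5,077,000 = €10,386,102.00.
DOL = contribution ÷ EBIT = €15,463,102.00 ÷ €10,386,102.00 = 1.4888.
%ΔEBIT = DOL × %ΔSales = 1.4888 × +16.1% = +24.0%.

+24.0%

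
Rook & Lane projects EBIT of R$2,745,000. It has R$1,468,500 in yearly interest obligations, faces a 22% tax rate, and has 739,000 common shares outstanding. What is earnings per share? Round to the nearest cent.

R$1.35

Interest = R$1,468,500.00, so EBT = R$2,745,000 − R$1,468,500.00 = R$1,276,500.00.
After tax at 22%: net income = R$1,276,500.00 × 0.78 = R$995,670.00.
Per share: R$995,670.00 / 739,000 shares = R$1.35.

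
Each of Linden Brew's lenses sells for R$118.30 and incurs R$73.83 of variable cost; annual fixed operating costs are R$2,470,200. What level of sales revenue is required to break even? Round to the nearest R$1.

CM per unit = R$118.30 − R$73.83 = R$44.47; CM ratio = R$44.47 / R$118.30 = 0.3759.
Break-even revenue = fixed costs × price ÷ CM = R$2,470,200 × R$118.30 ÷ R$44.47 = R$6,571,276.

R$6,571,276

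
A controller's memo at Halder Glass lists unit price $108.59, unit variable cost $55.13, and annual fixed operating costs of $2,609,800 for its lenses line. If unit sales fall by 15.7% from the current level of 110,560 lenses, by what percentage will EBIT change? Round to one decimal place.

-28.1%

Total contribution margin = 110,560 × $53.46 = $5,910,537.60.
EBIT = $5,910,537.60 − $2,609,800 = $3,300,737.60.
So DOL = total CM / EBIT = $5,910,537.60 / $3,300,737.60 = 1.7907.
%ΔEBIT = DOL × %ΔSales = 1.7907 × -15.7% = -28.1%.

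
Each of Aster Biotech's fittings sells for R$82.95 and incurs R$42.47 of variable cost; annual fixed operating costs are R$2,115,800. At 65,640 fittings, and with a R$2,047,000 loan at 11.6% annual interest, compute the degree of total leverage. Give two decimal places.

8.74

Contribution at this volume is 65,640 × R$40.48 = R$2,657,107.20.
Subtracting fixed costs: EBIT = R$2,657,107.20 − R$2,115,800 = R$541,307.20. Interest = R$237,452.00.
DOL = R$2,657,107.20 ÷ R$541,307.20 = 4.9087; DFL = R$541,307.20 ÷ R$303,855.20 = 1.7815.
Combined leverage = 4.9087 × 1.7815 = 8.7448.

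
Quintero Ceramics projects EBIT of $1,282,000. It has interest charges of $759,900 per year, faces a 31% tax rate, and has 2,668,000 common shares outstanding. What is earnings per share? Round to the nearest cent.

$0.14

Pre-tax income = $1,282,000 − $759,900.00 = $522,100.00.
After tax at 31%: net income = $522,100.00 × 0.69 = $360,249.00.
EPS = $360,249.00 ÷ 2,668,000 = $0.14.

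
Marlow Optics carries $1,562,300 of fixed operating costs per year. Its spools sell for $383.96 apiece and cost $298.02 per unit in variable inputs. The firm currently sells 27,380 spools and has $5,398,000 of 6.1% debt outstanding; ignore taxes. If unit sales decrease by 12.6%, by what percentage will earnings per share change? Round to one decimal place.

At 27,380 units, contribution = 27,380 × $85.94 = $2,353,037.20.
Operating income = contribution − fixed costs = $2,353,037.20 − $1,562,300 = $790,737.20.
After interest of $329,278.00, pre-tax earnings = $461,459.20.
DCL = total CM / (EBIT − I) = $2,353,037.20 / $461,459.20 = 5.0991.
EPS therefore changes by 5.0991 × (-12.6%) = -64.2%.

-64.2%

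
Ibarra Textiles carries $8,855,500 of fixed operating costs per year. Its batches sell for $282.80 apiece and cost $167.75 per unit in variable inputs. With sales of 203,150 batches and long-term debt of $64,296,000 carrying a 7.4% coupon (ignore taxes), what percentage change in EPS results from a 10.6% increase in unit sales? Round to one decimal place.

Total contribution margin = 203,150 × $115.05 = $23,372,407.50.
Subtracting fixed costs: EBIT = $23,372,407.50 − $8,855,500 = $14,516,907.50.
After interest of $4,757,904.00, pre-tax earnings = $9,759,003.50.
DCL = total CM / (EBIT − I) = $23,372,407.50 / $9,759,003.50 = 2.3950.
%ΔEPS = DCL × %ΔSales = 2.3950 × +10.6% = +25.4%.

+25.4%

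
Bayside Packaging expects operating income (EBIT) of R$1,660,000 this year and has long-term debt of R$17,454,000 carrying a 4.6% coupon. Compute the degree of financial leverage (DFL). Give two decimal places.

Annual interest charges come to R$802,884.00.
Degree of financial leverage = EBIT / (EBIT − interest) = R$1,660,000 / R$857,116.00 = 1.9367.

1.94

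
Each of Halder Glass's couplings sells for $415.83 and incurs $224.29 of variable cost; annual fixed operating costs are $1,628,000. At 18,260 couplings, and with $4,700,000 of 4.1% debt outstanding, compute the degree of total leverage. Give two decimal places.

At 18,260 units, contribution = 18,260 × $191.54 = $3,497,520.40.
EBIT = $3,497,520.40 − $1,628,000 = $1,869,520.40. Interest = $192,700.00, so EBIT − I = $1,676,820.40.
Degree of total leverage = total CM / (EBIT − interest) = $3,497,520.40 / $1,676,820.40 = 2.0858.

2.09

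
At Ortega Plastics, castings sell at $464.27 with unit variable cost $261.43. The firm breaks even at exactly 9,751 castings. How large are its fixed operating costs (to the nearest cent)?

Each unit contributes $464.27 − $261.43 = $202.84.
Since BE = FC / CM, FC = 9,751 × $202.84 = $1,977,892.84.

$1,977,892.84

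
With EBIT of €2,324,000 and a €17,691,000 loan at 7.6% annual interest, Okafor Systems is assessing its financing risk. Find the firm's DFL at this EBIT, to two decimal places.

Annual interest charges come to €1,344,516.00.
DFL = EBIT ÷ (EBIT − I) = €2,324,000 ÷ (€2,324,000 − €1,344,516.00) = €2,324,000 ÷ €979,484.00 = 2.3727.

2.37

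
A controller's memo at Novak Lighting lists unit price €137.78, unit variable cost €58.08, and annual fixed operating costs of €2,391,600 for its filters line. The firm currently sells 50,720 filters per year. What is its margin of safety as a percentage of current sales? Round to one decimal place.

40.8%

Contribution margin per unit = €137.78 − €58.08 = €79.70. Break-even units = €2,391,600 ÷ €79.70 = 30,007.53; break-even revenue = 30,007.53 × €137.78 = €4,134,437.24.
Current sales = 50,720 × €137.78 = €6,988,201.60.
Margin of safety = (€6,988,201.60 − €4,134,437.24) ÷ €6,988,201.60 = 40.8%.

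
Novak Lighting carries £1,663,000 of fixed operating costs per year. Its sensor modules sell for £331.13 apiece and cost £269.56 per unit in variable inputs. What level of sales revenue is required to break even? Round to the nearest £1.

Contribution margin per unit = £331.13 − £269.56 = £61.57, a CM ratio of £61.57 ÷ £331.13 = 0.1859.
Break-even revenue = fixed costs × price ÷ CM = £1,663,000 × £331.13 ÷ £61.57 = £8,943,791.

£8,943,791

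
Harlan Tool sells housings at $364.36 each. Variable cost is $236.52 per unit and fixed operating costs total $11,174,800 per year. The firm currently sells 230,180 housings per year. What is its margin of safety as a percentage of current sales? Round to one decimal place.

62.0%

Unit CM = price − variable cost = $364.36 − $236.52 = $127.84. Break-even units = $11,174,800 ÷ $127.84 = 87,412.39; break-even revenue = 87,412.39 × $364.36 = $31,849,578.60.
Actual sales revenue = 230,180 × $364.36 = $83,868,384.80.
Margin of safety = ($83,868,384.80 − $31,849,578.60) ÷ $83,868,384.80 = 62.0%.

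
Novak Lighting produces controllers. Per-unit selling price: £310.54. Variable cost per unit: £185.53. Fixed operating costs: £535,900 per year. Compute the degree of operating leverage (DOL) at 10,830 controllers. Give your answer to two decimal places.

1.66

At 10,830 units, contribution = 10,830 × £125.01 = £1,353,858.30.
EBIT = £1,353,858.30 − £535,900 = £817,958.30.
DOL = contribution ÷ EBIT = £1,353,858.30 ÷ £817,958.30 = 1.6552.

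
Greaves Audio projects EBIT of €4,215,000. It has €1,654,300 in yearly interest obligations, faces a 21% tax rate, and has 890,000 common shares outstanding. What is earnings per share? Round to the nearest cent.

€2.27

Pre-tax income = €4,215,000 − €1,654,300.00 = €2,560,700.00.
Net income = €2,560,700.00 × (1 − 0.21) = €2,022,953.00.
Per share: €2,022,953.00 / 890,000 shares = €2.27.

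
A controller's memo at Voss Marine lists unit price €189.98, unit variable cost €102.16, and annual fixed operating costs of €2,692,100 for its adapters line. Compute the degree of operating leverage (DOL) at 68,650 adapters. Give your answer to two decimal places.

At 68,650 units, contribution = 68,650 × €87.82 = €6,028,843.00.
Subtracting fixed costs: EBIT = €6,028,843.00 − €2,692,100 = €3,336,743.00.
Degree of operating leverage = €6,028,843.00 / €3,336,743.00 = 1.8068.

1.81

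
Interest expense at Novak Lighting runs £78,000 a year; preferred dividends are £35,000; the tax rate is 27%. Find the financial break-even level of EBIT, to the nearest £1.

Preferred dividends are paid after tax, so their pre-tax equivalent is £35,000 ÷ (1 − 0.27) = £47,945.21.
EPS = 0 when EBIT covers interest plus the pre-tax preferred burden: £78,000 + £47,945.21 = £125,945.21.

£125,945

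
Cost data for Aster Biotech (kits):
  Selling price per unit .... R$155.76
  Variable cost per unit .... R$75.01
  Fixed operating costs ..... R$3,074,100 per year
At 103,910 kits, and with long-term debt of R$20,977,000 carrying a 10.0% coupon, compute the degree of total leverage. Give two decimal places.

Contribution at this volume is 103,910 × R$80.75 = R$8,390,732.50.
Subtracting fixed costs: EBIT = R$8,390,732.50 − R$3,074,100 = R$5,316,632.50. Interest = R$2,097,700.00.
DOL = R$8,390,732.50 ÷ R$5,316,632.50 = 1.5782; DFL = R$5,316,632.50 ÷ R$3,218,932.50 = 1.6517.
Combined leverage = 1.5782 × 1.6517 = 2.6067.

2.61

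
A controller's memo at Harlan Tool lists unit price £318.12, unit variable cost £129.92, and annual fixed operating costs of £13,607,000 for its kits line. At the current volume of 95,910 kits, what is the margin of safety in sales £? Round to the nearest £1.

Unit CM = price − variable cost = £318.12 − £129.92 = £188.20. Break-even units = £13,607,000 ÷ £188.20 = 72,300.74; break-even revenue = 72,300.74 × £318.12 = £23,000,312.65.
Actual sales revenue = 95,910 × £318.12 = £30,510,889.20.
Margin of safety = £30,510,889.20 − £23,000,312.65 = £7,510,577.

£7,510,577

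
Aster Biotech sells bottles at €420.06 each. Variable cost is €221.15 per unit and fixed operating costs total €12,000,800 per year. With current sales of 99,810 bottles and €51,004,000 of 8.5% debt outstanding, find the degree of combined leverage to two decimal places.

At 99,810 units, contribution = 99,810 × €198.91 = €19,853,207.10.
Subtracting fixed costs: EBIT = €19,853,207.10 − €12,000,800 = €7,852,407.10. Interest = €4,335,340.00.
DOL = €19,853,207.10 ÷ €7,852,407.10 = 2.5283; DFL = €7,852,407.10 ÷ €3,517,067.10 = 2.2327.
DCL = DOL × DFL = 2.5283 × 2.2327 = 5.6449.

5.64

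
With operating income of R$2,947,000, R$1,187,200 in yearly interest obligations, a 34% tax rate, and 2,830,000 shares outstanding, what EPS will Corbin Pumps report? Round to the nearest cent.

Pre-tax income = R$2,947,000 − R$1,187,200.00 = R$1,759,800.00.
After tax at 34%: net income = R$1,759,800.00 × 0.66 = R$1,161,468.00.
EPS = R$1,161,468.00 ÷ 2,830,000 = R$0.41.

R$0.41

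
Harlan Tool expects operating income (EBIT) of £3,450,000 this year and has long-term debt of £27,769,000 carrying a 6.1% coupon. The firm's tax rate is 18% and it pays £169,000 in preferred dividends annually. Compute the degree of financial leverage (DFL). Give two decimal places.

Interest = £1,693,909.00.
Pre-tax preferred-dividend burden = £169,000 ÷ (1 − 0.18) = £206,097.56.
DFL = EBIT ÷ [EBIT − I − D_p/(1−t)] = £3,450,000 ÷ [£3,450,000 − £1,693,909.00 − £206,097.56] = £3,450,000 ÷ £1,549,993.44 = 2.2258.

2.23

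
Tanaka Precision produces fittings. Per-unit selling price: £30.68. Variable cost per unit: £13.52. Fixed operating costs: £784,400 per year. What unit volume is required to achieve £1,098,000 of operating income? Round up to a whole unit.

Each unit contributes £30.68 − £13.52 = £17.16.
Units = (FC + target) / CM = (£784,400 + £1,098,000) / £17.16 = 109,696.97, so 109,697 fittings.

109,697 fittings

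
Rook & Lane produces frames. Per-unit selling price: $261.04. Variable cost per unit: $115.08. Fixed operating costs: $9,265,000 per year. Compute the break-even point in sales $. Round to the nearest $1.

$16,569,852

CM per unit = $261.04 − $115.08 = $145.96; CM ratio = $145.96 / $261.04 = 0.5591.
Break-even sales = FC ÷ CM ratio = $9,265,000 × $261.04 / $145.96 = $16,569,852.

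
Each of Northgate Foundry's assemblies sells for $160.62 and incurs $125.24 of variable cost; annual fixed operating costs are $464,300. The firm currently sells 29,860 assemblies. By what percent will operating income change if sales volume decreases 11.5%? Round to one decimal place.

Total contribution margin = 29,860 × $35.38 = $1,056,446.80.
Subtracting fixed costs: EBIT = $1,056,446.80 − $464,300 = $592,146.80.
DOL = contribution ÷ EBIT = $1,056,446.80 ÷ $592,146.80 = 1.7841.
Operating income changes by 1.7841 × -11.5% = -20.5%.

-20.5%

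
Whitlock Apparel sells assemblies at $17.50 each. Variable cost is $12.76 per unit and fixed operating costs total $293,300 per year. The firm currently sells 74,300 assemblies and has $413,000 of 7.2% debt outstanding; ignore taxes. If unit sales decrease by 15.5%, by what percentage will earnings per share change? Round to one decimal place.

At 74,300 units, contribution = 74,300 × $4.74 = $352,182.00.
Subtracting fixed costs: EBIT = $352,182.00 − $293,300 = $58,882.00.
After interest of $29,736.00, pre-tax earnings = $29,146.00.
DCL = total CM / (EBIT − I) = $352,182.00 / $29,146.00 = 12.0834.
EPS therefore changes by 12.0834 × (-15.5%) = -187.3%.

-187.3%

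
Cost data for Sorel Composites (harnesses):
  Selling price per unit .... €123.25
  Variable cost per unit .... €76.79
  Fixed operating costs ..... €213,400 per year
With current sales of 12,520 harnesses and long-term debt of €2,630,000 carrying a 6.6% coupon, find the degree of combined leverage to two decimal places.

2.99

Total contribution margin = 12,520 × €46.46 = €581,679.20.
Operating income = contribution − fixed costs = €581,679.20 − €213,400 = €368,279.20. Interest = €173,580.00.
DOL = €581,679.20 ÷ €368,279.20 = 1.5795; DFL = €368,279.20 ÷ €194,699.20 = 1.8915.
DCL = DOL × DFL = 1.5795 × 1.8915 = 2.9876.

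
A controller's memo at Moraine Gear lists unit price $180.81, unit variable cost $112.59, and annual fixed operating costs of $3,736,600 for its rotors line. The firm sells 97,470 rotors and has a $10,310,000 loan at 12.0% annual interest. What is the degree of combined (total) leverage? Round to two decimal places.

3.97

Total contribution margin = 97,470 × $68.22 = $6,649,403.40.
Operating income = contribution − fixed costs = $6,649,403.40 − $3,736,600 = $2,912,803.40. Interest = $1,237,200.00, so EBIT − I = $1,675,603.40.
Degree of total leverage = total CM / (EBIT − interest) = $6,649,403.40 / $1,675,603.40 = 3.9684.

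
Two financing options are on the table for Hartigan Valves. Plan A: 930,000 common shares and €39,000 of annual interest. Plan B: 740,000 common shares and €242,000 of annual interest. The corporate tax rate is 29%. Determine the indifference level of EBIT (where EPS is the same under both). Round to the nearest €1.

€1,032,632

At indifference, (EBIT − 39,000)(1 − t)/930,000 = (EBIT − 242,000)(1 − t)/740,000.
Cancelling (1 − t) and cross-multiplying: 740,000·(EBIT − 39,000) = 930,000·(EBIT − 242,000).
Solving, EBIT = (242,000·930,000 − 39,000·740,000) / (930,000 − 740,000) = 196,200,000,000 / 190,000 = 1,032,631.58.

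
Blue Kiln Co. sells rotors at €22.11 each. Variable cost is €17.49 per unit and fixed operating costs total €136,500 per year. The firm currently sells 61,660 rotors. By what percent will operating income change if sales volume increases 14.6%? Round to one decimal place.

+28.0%

Total contribution margin = 61,660 × €4.62 = €284,869.20.
Subtracting fixed costs: EBIT = €284,869.20 − €136,500 = €148,369.20.
Degree of operating leverage = €284,869.20 / €148,369.20 = 1.9200.
Operating income changes by 1.9200 × +14.6% = +28.0%.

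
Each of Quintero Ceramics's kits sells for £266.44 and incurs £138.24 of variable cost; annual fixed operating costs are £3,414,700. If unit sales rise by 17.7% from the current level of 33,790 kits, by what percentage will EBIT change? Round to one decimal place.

+83.6%

Contribution at this volume is 33,790 × £128.20 = £4,331,878.00.
EBIT = £4,331,878.00 − £3,414,700 = £917,178.00.
Degree of operating leverage = £4,331,878.00 / £917,178.00 = 4.7231.
Operating income changes by 4.7231 × +17.7% = +83.6%.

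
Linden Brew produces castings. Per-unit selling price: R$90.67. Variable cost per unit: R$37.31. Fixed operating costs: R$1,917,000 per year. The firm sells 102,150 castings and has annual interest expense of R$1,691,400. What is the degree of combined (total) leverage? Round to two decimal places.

2.96

Total contribution margin = 102,150 × R$53.36 = R$5,450,724.00.
EBIT = R$5,450,724.00 − R$1,917,000 = R$3,533,724.00. Interest = R$1,691,400.00, so EBIT − I = R$1,842,324.00.
Degree of total leverage = total CM / (EBIT − interest) = R$5,450,724.00 / R$1,842,324.00 = 2.9586.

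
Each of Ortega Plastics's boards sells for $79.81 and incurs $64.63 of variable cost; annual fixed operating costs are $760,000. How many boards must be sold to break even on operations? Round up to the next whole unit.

Contribution margin per unit = $79.81 − $64.63 = $15.18.
Break-even Q = $760,000 / $15.18 = 50,065.88 → 50,066 boards.

50,066 boards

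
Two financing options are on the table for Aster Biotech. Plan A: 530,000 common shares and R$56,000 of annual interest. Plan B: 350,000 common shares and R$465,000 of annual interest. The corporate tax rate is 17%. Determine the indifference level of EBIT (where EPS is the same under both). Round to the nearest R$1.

At indifference, (EBIT − 56,000)(1 − t)/530,000 = (EBIT − 465,000)(1 − t)/350,000.
The (1 − t) factor cancels: (EBIT − 56,000) × 350,000 = (EBIT − 465,000) × 530,000.
Solving, EBIT = (465,000·530,000 − 56,000·350,000) / (530,000 − 350,000) = 226,850,000,000 / 180,000 = 1,260,277.78.

R$1,260,278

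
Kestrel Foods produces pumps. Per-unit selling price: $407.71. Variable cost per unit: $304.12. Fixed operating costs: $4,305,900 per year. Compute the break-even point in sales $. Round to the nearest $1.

$16,947,181

CM per unit = $407.71 − $304.12 = $103.59; CM ratio = $103.59 / $407.71 = 0.2541.
Break-even sales = FC ÷ CM ratio = $4,305,900 × $407.71 / $103.59 = $16,947,181.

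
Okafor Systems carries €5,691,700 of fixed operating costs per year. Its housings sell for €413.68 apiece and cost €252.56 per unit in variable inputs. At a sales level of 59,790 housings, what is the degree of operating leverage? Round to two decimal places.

2.44

Total contribution margin = 59,790 × €161.12 = €9,633,364.80.
EBIT = €9,633,364.80 − €5,691,700 = €3,941,664.80.
So DOL = total CM / EBIT = €9,633,364.80 / €3,941,664.80 = 2.4440.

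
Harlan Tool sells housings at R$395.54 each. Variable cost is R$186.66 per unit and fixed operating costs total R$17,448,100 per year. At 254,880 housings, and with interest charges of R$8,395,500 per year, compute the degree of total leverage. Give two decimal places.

Total contribution margin = 254,880 × R$208.88 = R$53,239,334.40.
EBIT = R$53,239,334.40 − R$17,448,100 = R$35,791,234.40. Interest = R$8,395,500.00.
DOL = R$53,239,334.40 ÷ R$35,791,234.40 = 1.4875; DFL = R$35,791,234.40 ÷ R$27,395,734.40 = 1.3065.
Combined leverage = 1.4875 × 1.3065 = 1.9434.

1.94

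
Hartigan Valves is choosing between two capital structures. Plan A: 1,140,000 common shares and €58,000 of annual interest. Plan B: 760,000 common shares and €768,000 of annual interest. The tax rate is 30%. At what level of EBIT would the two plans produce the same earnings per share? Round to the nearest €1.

Set EPS_A = EPS_B: (EBIT − €58,000)(1 − 0.30) ÷ 1,140,000 = (EBIT − €768,000)(1 − 0.30) ÷ 760,000.
The (1 − t) factor cancels: (EBIT − 58,000) × 760,000 = (EBIT − 768,000) × 1,140,000.
Solving, EBIT = (768,000·1,140,000 − 58,000·760,000) / (1,140,000 − 760,000) = 831,440,000,000 / 380,000 = 2,188,000.00.

€2,188,000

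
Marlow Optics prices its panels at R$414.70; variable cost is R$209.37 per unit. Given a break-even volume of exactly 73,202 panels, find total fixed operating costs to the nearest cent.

R$15,030,566.66

Each unit contributes R$414.70 − R$209.37 = R$205.33.
Fixed costs = break-even units × CM = 73,202 × R$205.33 = R$15,030,566.66.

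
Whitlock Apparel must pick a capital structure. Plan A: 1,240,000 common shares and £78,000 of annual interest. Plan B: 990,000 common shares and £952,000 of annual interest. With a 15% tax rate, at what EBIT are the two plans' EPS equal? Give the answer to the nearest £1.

At indifference, (EBIT − 78,000)(1 − t)/1,240,000 = (EBIT − 952,000)(1 − t)/990,000.
Cancelling (1 − t) and cross-multiplying: 990,000·(EBIT − 78,000) = 1,240,000·(EBIT − 952,000).
Solving, EBIT = (952,000·1,240,000 − 78,000·990,000) / (1,240,000 − 990,000) = 1,103,260,000,000 / 250,000 = 4,413,040.00.

£4,413,040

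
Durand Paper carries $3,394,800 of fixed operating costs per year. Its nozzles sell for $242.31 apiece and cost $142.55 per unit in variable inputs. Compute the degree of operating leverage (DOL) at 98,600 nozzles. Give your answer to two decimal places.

1.53

Contribution at this volume is 98,600 × $99.76 = $9,836,336.00.
Subtracting fixed costs: EBIT = $9,836,336.00 − $3,394,800 = $6,441,536.00.
DOL = contribution ÷ EBIT = $9,836,336.00 ÷ $6,441,536.00 = 1.5270.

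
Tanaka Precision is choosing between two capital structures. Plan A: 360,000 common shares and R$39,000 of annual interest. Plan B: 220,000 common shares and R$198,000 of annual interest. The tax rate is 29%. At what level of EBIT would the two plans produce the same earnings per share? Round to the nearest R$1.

R$447,857

At indifference, (EBIT − 39,000)(1 − t)/360,000 = (EBIT − 198,000)(1 − t)/220,000.
The (1 − t) factor cancels: (EBIT − 39,000) × 220,000 = (EBIT − 198,000) × 360,000.
Solving, EBIT = (198,000·360,000 − 39,000·220,000) / (360,000 − 220,000) = 62,700,000,000 / 140,000 = 447,857.14.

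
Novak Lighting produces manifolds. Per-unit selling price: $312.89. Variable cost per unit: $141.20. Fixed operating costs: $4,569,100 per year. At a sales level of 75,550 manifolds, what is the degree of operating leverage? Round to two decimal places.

1.54

Total contribution margin = 75,550 × $171.69 = $12,971,179.50.
Operating income = contribution − fixed costs = $12,971,179.50 − $4,569,100 = $8,402,079.50.
Degree of operating leverage = $12,971,179.50 / $8,402,079.50 = 1.5438.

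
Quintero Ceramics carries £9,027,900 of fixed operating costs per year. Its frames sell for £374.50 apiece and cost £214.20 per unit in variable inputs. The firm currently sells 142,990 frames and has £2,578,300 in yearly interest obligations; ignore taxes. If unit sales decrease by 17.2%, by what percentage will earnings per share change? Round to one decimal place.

Total contribution margin = 142,990 × £160.30 = £22,921,297.00.
EBIT = £22,921,297.00 − £9,027,900 = £13,893,397.00.
Interest = £2,578,300.00, so EBIT − I = £11,315,097.00.
Degree of combined leverage = contribution ÷ (EBIT − I) = £22,921,297.00 ÷ £11,315,097.00 = 2.0257.
%ΔEPS = DCL × %ΔSales = 2.0257 × -17.2% = -34.8%.

-34.8%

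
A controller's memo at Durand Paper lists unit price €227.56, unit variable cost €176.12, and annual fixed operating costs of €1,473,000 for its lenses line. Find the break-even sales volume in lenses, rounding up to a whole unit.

28,636 lenses

Contribution margin per unit = €227.56 − €176.12 = €51.44.
Break-even volume = fixed costs ÷ CM per unit = €1,473,000 ÷ €51.44 = 28,635.30, so 28,636 lenses.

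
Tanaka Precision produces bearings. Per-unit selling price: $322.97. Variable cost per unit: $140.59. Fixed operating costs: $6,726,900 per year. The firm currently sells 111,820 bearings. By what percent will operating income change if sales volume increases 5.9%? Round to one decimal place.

At 111,820 units, contribution = 111,820 × $182.38 = $20,393,731.60.
Operating income = contribution − fixed costs = $20,393,731.60 − $6,726,900 = $13,666,831.60.
DOL = contribution ÷ EBIT = $20,393,731.60 ÷ $13,666,831.60 = 1.4922.
%ΔEBIT = DOL × %ΔSales = 1.4922 × +5.9% = +8.8%.

+8.8%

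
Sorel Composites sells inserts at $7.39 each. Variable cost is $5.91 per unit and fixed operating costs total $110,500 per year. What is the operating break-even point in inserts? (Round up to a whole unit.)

74,663 inserts

Each unit contributes $7.39 − $5.91 = $1.48.
Break-even volume = fixed costs ÷ CM per unit = $110,500 ÷ $1.48 = 74,662.16, so 74,663 inserts.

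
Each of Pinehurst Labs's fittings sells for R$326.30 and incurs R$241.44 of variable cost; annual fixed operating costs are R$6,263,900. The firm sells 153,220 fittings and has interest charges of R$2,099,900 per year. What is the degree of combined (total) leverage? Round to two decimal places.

2.80

Contribution at this volume is 153,220 × R$84.86 = R$13,002,249.20.
Subtracting fixed costs: EBIT = R$13,002,249.20 − R$6,263,900 = R$6,738,349.20. Interest = R$2,099,900.00.
DOL = R$13,002,249.20 ÷ R$6,738,349.20 = 1.9296; DFL = R$6,738,349.20 ÷ R$4,638,449.20 = 1.4527.
DCL = DOL × DFL = 1.9296 × 1.4527 = 2.8031.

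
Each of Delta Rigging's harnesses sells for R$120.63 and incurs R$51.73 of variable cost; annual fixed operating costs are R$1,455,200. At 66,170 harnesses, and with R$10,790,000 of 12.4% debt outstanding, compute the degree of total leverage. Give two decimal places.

2.58

At 66,170 units, contribution = 66,170 × R$68.90 = R$4,559,113.00.
Operating income = contribution − fixed costs = R$4,559,113.00 − R$1,455,200 = R$3,103,913.00. Interest = R$1,337,960.00.
DOL = R$4,559,113.00 ÷ R$3,103,913.00 = 1.4688; DFL = R$3,103,913.00 ÷ R$1,765,953.00 = 1.7576.
Combined leverage = 1.4688 × 1.7576 = 2.5816.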